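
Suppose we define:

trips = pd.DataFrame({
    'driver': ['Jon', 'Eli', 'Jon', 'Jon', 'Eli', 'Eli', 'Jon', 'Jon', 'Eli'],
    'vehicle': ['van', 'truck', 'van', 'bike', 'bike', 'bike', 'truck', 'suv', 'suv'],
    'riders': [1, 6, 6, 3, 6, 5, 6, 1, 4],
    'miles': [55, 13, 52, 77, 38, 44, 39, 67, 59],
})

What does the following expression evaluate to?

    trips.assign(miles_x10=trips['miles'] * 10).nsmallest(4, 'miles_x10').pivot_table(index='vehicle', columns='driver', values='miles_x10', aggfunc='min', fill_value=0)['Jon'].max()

390

add column miles_x10 = trips['miles'] * 10:
  driver vehicle  riders  miles  miles_x10
0    Jon     van       1     55        550
1    Eli   truck       6     13        130
2    Jon     van       6     52        520
3    Jon    bike       3     77        770
4    Eli    bike       6     38        380
5    Eli    bike       5     44        440
6    Jon   truck       6     39        390
7    Jon     suv       1     67        670
8    Eli     suv       4     59        590
take 4 rows with smallest miles_x10:
  driver vehicle  riders  miles  miles_x10
1    Eli   truck       6     13        130
4    Eli    bike       6     38        380
6    Jon   truck       6     39        390
5    Eli    bike       5     44        440
pivot: rows=vehicle, cols=driver, min(miles_x10):
driver   Eli  Jon
vehicle          
bike     380    0
truck    130  390
max of column 'Jon' → 390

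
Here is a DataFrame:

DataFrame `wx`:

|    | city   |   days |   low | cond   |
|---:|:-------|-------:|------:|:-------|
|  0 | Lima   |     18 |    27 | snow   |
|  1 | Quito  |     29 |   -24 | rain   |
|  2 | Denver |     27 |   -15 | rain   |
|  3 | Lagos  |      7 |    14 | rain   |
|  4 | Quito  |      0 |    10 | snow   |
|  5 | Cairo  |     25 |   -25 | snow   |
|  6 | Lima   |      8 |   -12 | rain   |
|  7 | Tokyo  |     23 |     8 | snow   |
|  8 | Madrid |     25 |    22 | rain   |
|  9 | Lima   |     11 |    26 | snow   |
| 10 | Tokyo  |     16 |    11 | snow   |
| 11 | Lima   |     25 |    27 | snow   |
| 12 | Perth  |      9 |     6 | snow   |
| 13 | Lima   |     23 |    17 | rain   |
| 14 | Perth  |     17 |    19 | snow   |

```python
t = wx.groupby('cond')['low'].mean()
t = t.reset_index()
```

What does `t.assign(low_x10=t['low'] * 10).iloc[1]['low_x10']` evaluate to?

121.111111111

group by cond, mean of low:
cond
rain     0.333333
snow    12.111111
Name: low, dtype: float64
reset_index():
   cond        low
0  rain   0.333333
1  snow  12.111111
add column low_x10 = t['low'] * 10:
   cond        low     low_x10
0  rain   0.333333    3.333333
1  snow  12.111111  121.111111
Hence 121.111111111.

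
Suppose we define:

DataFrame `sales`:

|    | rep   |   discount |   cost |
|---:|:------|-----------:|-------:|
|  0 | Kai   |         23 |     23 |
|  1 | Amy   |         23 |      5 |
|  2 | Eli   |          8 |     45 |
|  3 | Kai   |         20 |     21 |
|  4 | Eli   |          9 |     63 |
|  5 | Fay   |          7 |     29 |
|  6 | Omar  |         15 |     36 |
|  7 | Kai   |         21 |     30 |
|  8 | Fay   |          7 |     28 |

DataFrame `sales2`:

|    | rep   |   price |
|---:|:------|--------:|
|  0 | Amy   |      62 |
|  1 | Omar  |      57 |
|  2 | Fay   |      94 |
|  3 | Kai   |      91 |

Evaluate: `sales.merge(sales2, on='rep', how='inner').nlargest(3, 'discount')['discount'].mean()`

22.3333333333

merge on 'rep' (how='inner') → 7 rows:
    rep  discount  cost  price
0   Kai        23    23     91
1   Amy        23     5     62
2   Kai        20    21     91
3   Fay         7    29     94
4  Omar        15    36     57
5   Kai        21    30     91
6   Fay         7    28     94
take 3 rows with largest discount:
   rep  discount  cost  price
0  Kai        23    23     91
1  Amy        23     5     62
5  Kai        21    30     91
Taking the mean of column 'discount' gives 22.3333333333.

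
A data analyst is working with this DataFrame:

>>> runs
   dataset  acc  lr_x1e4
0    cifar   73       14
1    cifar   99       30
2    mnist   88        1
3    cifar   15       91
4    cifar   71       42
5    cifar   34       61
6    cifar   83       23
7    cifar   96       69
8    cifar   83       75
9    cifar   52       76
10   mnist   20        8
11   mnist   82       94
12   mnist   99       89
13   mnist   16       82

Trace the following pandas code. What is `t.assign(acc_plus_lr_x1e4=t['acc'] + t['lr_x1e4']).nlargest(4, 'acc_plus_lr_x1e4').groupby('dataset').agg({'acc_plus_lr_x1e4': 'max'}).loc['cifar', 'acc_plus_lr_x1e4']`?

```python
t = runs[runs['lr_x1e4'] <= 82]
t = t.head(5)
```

129

filter rows where lr_x1e4 <= 82:
   dataset  acc  lr_x1e4
0    cifar   73       14
1    cifar   99       30
2    mnist   88        1
4    cifar   71       42
5    cifar   34       61
6    cifar   83       23
7    cifar   96       69
8    cifar   83       75
9    cifar   52       76
10   mnist   20        8
13   mnist   16       82
take first 5 rows:
  dataset  acc  lr_x1e4
0   cifar   73       14
1   cifar   99       30
2   mnist   88        1
4   cifar   71       42
5   cifar   34       61
add column acc_plus_lr_x1e4 = t['acc'] + t['lr_x1e4']:
  dataset  acc  lr_x1e4  acc_plus_lr_x1e4
0   cifar   73       14                87
1   cifar   99       30               129
2   mnist   88        1                89
4   cifar   71       42               113
5   cifar   34       61                95
take 4 rows with largest acc_plus_lr_x1e4:
  dataset  acc  lr_x1e4  acc_plus_lr_x1e4
1   cifar   99       30               129
4   cifar   71       42               113
5   cifar   34       61                95
2   mnist   88        1                89
group by dataset, max of acc_plus_lr_x1e4:
         acc_plus_lr_x1e4
dataset                  
cifar                 129
mnist                  89
Reading off the value at row 'cifar', column 'acc_plus_lr_x1e4', we get 129.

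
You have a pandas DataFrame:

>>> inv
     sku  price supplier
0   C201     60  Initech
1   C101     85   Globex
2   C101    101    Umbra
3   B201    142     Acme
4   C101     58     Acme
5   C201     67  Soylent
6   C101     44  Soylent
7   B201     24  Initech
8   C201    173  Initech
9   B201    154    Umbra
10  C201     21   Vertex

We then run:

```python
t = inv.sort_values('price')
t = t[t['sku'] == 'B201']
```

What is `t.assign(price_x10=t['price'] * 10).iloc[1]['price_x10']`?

1420

sort by price:
     sku  price supplier
10  C201     21   Vertex
7   B201     24  Initech
6   C101     44  Soylent
4   C101     58     Acme
0   C201     60  Initech
5   C201     67  Soylent
1   C101     85   Globex
2   C101    101    Umbra
3   B201    142     Acme
9   B201    154    Umbra
8   C201    173  Initech
filter rows where sku == 'B201':
    sku  price supplier
7  B201     24  Initech
3  B201    142     Acme
9  B201    154    Umbra
add column price_x10 = t['price'] * 10:
    sku  price supplier  price_x10
7  B201     24  Initech        240
3  B201    142     Acme       1420
9  B201    154    Umbra       1540
So iloc[1]['price_x10'] = 1420.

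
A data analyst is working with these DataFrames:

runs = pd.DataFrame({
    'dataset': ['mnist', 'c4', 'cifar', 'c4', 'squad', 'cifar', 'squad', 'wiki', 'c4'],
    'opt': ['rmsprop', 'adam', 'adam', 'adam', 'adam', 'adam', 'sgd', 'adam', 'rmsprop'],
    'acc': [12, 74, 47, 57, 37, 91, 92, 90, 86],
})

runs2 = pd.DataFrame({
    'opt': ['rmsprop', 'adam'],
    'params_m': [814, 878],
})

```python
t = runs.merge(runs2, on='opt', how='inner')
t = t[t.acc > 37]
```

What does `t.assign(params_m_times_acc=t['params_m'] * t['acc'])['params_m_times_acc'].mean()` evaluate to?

64201.0

merge on 'opt' (how='inner') → 8 rows:
  dataset      opt  acc  params_m
0   mnist  rmsprop   12       814
1      c4     adam   74       878
2   cifar     adam   47       878
3      c4     adam   57       878
4   squad     adam   37       878
5   cifar     adam   91       878
6    wiki     adam   90       878
7      c4  rmsprop   86       814
filter rows where acc > 37:
  dataset      opt  acc  params_m
1      c4     adam   74       878
2   cifar     adam   47       878
3      c4     adam   57       878
5   cifar     adam   91       878
6    wiki     adam   90       878
7      c4  rmsprop   86       814
add column params_m_times_acc = t['params_m'] * t['acc']:
  dataset      opt  acc  params_m  params_m_times_acc
1      c4     adam   74       878               64972
2   cifar     adam   47       878               41266
3      c4     adam   57       878               50046
5   cifar     adam   91       878               79898
6    wiki     adam   90       878               79020
7      c4  rmsprop   86       814               70004
The mean of column 'params_m_times_acc' is 64201.0.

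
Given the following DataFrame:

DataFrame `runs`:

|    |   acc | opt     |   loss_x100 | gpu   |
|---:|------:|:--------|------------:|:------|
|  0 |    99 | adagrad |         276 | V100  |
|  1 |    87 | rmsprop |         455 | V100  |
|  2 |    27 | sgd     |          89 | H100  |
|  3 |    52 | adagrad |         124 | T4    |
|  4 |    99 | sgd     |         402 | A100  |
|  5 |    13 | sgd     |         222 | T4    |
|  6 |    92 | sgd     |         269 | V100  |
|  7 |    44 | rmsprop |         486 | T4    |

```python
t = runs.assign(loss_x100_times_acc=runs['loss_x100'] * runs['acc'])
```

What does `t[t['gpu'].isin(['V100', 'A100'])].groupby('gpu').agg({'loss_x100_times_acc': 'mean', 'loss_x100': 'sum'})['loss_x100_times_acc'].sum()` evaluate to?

add column loss_x100_times_acc = runs['loss_x100'] * runs['acc']:
   acc      opt  loss_x100   gpu  loss_x100_times_acc
0   99  adagrad        276  V100                27324
1   87  rmsprop        455  V100                39585
2   27      sgd         89  H100                 2403
3   52  adagrad        124    T4                 6448
4   99      sgd        402  A100                39798
5   13      sgd        222    T4                 2886
6   92      sgd        269  V100                24748
7   44  rmsprop        486    T4                21384
filter rows where gpu in ['V100', 'A100']:
   acc      opt  loss_x100   gpu  loss_x100_times_acc
0   99  adagrad        276  V100                27324
1   87  rmsprop        455  V100                39585
4   99      sgd        402  A100                39798
6   92      sgd        269  V100                24748
group by gpu: mean(loss_x100_times_acc), sum(loss_x100):
      loss_x100_times_acc  loss_x100
gpu                                 
A100         39798.000000        402
V100         30552.333333       1000
Finally, sum of column 'loss_x100_times_acc' = 70350.3333333.

70350.3333333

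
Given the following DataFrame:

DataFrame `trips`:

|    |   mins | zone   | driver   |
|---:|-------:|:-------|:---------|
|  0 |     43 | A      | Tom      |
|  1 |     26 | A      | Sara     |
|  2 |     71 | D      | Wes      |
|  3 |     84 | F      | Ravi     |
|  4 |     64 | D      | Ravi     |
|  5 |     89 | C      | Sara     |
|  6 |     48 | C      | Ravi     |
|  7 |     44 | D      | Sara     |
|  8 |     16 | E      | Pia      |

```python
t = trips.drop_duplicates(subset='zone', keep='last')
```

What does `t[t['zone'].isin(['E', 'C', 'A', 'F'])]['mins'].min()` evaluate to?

16

drop duplicate zone (keep=last):
   mins zone driver
1    26    A   Sara
3    84    F   Ravi
6    48    C   Ravi
7    44    D   Sara
8    16    E    Pia
filter rows where zone in ['E', 'C', 'A', 'F']:
   mins zone driver
1    26    A   Sara
3    84    F   Ravi
6    48    C   Ravi
8    16    E    Pia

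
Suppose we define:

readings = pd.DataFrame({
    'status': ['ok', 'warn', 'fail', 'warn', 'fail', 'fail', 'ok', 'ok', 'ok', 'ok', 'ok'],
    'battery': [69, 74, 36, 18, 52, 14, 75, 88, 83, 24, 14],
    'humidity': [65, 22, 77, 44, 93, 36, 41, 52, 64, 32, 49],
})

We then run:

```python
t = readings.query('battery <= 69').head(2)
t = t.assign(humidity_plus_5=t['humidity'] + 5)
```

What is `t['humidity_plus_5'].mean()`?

filter rows where battery <= 69:
   status  battery  humidity
0      ok       69        65
2    fail       36        77
3    warn       18        44
4    fail       52        93
5    fail       14        36
9      ok       24        32
10     ok       14        49
take first 2 rows:
  status  battery  humidity
0     ok       69        65
2   fail       36        77
add column humidity_plus_5 = t['humidity'] + 5:
  status  battery  humidity  humidity_plus_5
0     ok       69        65               70
2   fail       36        77               82

76.0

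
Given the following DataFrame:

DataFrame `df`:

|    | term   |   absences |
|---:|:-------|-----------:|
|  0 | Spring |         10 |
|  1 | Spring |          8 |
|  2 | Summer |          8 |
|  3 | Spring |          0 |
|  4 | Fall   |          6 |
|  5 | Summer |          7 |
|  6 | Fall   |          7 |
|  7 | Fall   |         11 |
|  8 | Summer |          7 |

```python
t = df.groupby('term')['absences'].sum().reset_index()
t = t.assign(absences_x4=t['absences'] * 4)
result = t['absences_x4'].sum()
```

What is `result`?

256

group by term, sum of absences:
term
Fall      24
Spring    18
Summer    22
Name: absences, dtype: int64
reset_index():
     term  absences
0    Fall        24
1  Spring        18
2  Summer        22
add column absences_x4 = t['absences'] * 4:
     term  absences  absences_x4
0    Fall        24           96
1  Spring        18           72
2  Summer        22           88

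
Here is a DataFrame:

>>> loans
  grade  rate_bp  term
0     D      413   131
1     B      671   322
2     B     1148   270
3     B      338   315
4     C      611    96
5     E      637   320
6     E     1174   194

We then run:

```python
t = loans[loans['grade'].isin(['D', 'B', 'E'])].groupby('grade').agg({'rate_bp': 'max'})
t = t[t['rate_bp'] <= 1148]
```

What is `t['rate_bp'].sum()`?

filter rows where grade in ['D', 'B', 'E']:
  grade  rate_bp  term
0     D      413   131
1     B      671   322
2     B     1148   270
3     B      338   315
5     E      637   320
6     E     1174   194
group by grade, max of rate_bp:
       rate_bp
grade         
B         1148
D          413
E         1174
filter rows where rate_bp <= 1148:
       rate_bp
grade         
B         1148
D          413
The sum of column 'rate_bp' is 1561.

1561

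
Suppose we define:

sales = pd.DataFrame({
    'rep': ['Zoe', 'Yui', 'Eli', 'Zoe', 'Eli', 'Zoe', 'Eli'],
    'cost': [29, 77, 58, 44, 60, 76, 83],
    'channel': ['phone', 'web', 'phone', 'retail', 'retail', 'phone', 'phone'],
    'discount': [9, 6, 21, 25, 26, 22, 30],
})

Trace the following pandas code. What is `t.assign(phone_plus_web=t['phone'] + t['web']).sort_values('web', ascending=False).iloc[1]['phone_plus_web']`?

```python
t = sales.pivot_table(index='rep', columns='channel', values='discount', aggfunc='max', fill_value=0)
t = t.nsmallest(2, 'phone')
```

22

pivot: rows=rep, cols=channel, max(discount):
channel  phone  retail  web
rep                        
Eli         30      26    0
Yui          0       0    6
Zoe         22      25    0
take 2 rows with smallest phone:
channel  phone  retail  web
rep                        
Yui          0       0    6
Zoe         22      25    0
add column phone_plus_web = t['phone'] + t['web']:
channel  phone  retail  web  phone_plus_web
rep                                        
Yui          0       0    6               6
Zoe         22      25    0              22
sort by web descending:
channel  phone  retail  web  phone_plus_web
rep                                        
Yui          0       0    6               6
Zoe         22      25    0              22
Reading off the value at position 1, column 'phone_plus_web', we get 22.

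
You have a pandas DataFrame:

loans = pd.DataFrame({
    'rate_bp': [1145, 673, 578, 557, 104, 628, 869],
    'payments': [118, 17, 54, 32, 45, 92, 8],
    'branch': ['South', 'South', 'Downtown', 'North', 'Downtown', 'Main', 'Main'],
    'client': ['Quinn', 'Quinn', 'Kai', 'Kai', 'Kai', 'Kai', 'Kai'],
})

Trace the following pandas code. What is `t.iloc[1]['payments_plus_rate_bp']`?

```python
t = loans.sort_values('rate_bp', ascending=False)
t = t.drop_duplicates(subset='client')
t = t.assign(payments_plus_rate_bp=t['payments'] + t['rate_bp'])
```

sort by rate_bp descending:
   rate_bp  payments    branch client
0     1145       118     South  Quinn
6      869         8      Main    Kai
1      673        17     South  Quinn
5      628        92      Main    Kai
2      578        54  Downtown    Kai
3      557        32     North    Kai
4      104        45  Downtown    Kai
drop duplicate client (keep=first):
   rate_bp  payments branch client
0     1145       118  South  Quinn
6      869         8   Main    Kai
add column payments_plus_rate_bp = t['payments'] + t['rate_bp']:
   rate_bp  payments branch client  payments_plus_rate_bp
0     1145       118  South  Quinn                   1263
6      869         8   Main    Kai                    877

877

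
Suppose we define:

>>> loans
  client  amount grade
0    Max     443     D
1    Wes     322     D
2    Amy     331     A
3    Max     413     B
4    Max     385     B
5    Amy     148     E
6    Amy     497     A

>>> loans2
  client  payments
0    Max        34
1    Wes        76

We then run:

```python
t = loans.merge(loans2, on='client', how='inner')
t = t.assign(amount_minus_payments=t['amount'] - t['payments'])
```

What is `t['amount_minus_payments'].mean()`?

merge on 'client' (how='inner') → 4 rows:
  client  amount grade  payments
0    Max     443     D        34
1    Wes     322     D        76
2    Max     413     B        34
3    Max     385     B        34
add column amount_minus_payments = t['amount'] - t['payments']:
  client  amount grade  payments  amount_minus_payments
0    Max     443     D        34                    409
1    Wes     322     D        76                    246
2    Max     413     B        34                    379
3    Max     385     B        34                    351
mean of column 'amount_minus_payments' → 346.25

346.25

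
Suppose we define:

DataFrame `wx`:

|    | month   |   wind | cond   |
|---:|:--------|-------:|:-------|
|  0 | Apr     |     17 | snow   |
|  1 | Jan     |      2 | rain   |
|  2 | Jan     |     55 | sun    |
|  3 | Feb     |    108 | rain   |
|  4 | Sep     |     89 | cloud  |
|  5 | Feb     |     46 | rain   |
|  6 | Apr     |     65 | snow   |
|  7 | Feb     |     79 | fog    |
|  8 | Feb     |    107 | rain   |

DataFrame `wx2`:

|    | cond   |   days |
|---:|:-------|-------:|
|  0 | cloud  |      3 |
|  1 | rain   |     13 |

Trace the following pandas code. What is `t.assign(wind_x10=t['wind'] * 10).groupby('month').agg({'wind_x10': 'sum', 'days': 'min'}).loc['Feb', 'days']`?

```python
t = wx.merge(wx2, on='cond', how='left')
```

merge on 'cond' (how='left') → 9 rows:
  month  wind   cond  days
0   Apr    17   snow   NaN
1   Jan     2   rain  13.0
2   Jan    55    sun   NaN
3   Feb   108   rain  13.0
4   Sep    89  cloud   3.0
5   Feb    46   rain  13.0
6   Apr    65   snow   NaN
7   Feb    79    fog   NaN
8   Feb   107   rain  13.0
add column wind_x10 = t['wind'] * 10:
  month  wind   cond  days  wind_x10
0   Apr    17   snow   NaN       170
1   Jan     2   rain  13.0        20
2   Jan    55    sun   NaN       550
3   Feb   108   rain  13.0      1080
4   Sep    89  cloud   3.0       890
5   Feb    46   rain  13.0       460
6   Apr    65   snow   NaN       650
7   Feb    79    fog   NaN       790
8   Feb   107   rain  13.0      1070
group by month: sum(wind_x10), min(days):
       wind_x10  days
month                
Apr         820   NaN
Feb        3400  13.0
Jan         570  13.0
Sep         890   3.0

13.0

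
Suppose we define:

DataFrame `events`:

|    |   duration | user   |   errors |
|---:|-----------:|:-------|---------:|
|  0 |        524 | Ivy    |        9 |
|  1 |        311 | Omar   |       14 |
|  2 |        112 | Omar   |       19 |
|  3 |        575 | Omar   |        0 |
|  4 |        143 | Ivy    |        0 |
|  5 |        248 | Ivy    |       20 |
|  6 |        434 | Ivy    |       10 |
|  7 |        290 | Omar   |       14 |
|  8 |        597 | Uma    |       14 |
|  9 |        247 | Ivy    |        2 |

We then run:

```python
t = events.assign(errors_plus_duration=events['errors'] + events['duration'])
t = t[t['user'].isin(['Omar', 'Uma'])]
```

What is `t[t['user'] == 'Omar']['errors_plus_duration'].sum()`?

1335

add column errors_plus_duration = events['errors'] + events['duration']:
   duration  user  errors  errors_plus_duration
0       524   Ivy       9                   533
1       311  Omar      14                   325
2       112  Omar      19                   131
3       575  Omar       0                   575
4       143   Ivy       0                   143
5       248   Ivy      20                   268
6       434   Ivy      10                   444
7       290  Omar      14                   304
8       597   Uma      14                   611
9       247   Ivy       2                   249
filter rows where user in ['Omar', 'Uma']:
   duration  user  errors  errors_plus_duration
1       311  Omar      14                   325
2       112  Omar      19                   131
3       575  Omar       0                   575
7       290  Omar      14                   304
8       597   Uma      14                   611
filter rows where user == 'Omar':
   duration  user  errors  errors_plus_duration
1       311  Omar      14                   325
2       112  Omar      19                   131
3       575  Omar       0                   575
7       290  Omar      14                   304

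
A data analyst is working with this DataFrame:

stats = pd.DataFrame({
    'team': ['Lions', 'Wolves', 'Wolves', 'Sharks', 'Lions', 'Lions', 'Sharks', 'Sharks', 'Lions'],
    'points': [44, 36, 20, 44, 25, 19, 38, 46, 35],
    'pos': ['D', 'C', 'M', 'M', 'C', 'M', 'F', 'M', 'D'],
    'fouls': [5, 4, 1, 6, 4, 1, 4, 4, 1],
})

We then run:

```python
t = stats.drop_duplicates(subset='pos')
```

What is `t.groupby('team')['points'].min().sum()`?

drop duplicate pos (keep=first):
     team  points pos  fouls
0   Lions      44   D      5
1  Wolves      36   C      4
2  Wolves      20   M      1
6  Sharks      38   F      4
group by team, min of points:
team
Lions     44
Sharks    38
Wolves    20
Name: points, dtype: int64
Hence 102.

102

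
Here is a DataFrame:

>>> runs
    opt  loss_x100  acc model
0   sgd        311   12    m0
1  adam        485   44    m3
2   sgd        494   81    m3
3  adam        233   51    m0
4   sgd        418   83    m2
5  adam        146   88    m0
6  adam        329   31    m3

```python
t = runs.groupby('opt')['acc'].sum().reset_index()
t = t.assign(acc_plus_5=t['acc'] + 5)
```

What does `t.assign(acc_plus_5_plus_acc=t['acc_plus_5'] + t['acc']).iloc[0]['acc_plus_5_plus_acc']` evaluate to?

433

group by opt, sum of acc:
opt
adam    214
sgd     176
Name: acc, dtype: int64
reset_index():
    opt  acc
0  adam  214
1   sgd  176
add column acc_plus_5 = t['acc'] + 5:
    opt  acc  acc_plus_5
0  adam  214         219
1   sgd  176         181
add column acc_plus_5_plus_acc = t['acc_plus_5'] + t['acc']:
    opt  acc  acc_plus_5  acc_plus_5_plus_acc
0  adam  214         219                  433
1   sgd  176         181                  357
Finally, value at position 0, column 'acc_plus_5_plus_acc' = 433.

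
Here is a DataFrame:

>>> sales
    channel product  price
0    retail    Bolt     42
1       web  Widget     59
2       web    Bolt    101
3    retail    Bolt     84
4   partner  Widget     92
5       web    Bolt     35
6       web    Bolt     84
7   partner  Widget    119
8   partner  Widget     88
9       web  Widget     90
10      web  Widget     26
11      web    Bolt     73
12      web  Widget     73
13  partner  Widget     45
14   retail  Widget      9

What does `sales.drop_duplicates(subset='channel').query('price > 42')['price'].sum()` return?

drop duplicate channel (keep=first):
   channel product  price
0   retail    Bolt     42
1      web  Widget     59
4  partner  Widget     92
filter rows where price > 42:
   channel product  price
1      web  Widget     59
4  partner  Widget     92
Finally, sum of column 'price' = 151.

151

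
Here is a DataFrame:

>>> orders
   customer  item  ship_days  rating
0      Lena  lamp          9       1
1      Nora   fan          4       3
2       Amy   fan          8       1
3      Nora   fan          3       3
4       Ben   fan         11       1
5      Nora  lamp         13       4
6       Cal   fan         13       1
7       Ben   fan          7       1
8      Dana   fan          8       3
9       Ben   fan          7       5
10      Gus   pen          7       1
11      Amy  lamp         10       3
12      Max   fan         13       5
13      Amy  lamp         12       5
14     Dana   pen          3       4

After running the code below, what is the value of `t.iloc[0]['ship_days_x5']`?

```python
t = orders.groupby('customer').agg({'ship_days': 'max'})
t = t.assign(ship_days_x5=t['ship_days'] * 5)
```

60

group by customer, max of ship_days:
          ship_days
customer           
Amy              12
Ben              11
Cal              13
Dana              8
Gus               7
Lena              9
Max              13
Nora             13
add column ship_days_x5 = t['ship_days'] * 5:
          ship_days  ship_days_x5
customer                         
Amy              12            60
Ben              11            55
Cal              13            65
Dana              8            40
Gus               7            35
Lena              9            45
Max              13            65
Nora             13            65
Reading off the value at position 0, column 'ship_days_x5', we get 60.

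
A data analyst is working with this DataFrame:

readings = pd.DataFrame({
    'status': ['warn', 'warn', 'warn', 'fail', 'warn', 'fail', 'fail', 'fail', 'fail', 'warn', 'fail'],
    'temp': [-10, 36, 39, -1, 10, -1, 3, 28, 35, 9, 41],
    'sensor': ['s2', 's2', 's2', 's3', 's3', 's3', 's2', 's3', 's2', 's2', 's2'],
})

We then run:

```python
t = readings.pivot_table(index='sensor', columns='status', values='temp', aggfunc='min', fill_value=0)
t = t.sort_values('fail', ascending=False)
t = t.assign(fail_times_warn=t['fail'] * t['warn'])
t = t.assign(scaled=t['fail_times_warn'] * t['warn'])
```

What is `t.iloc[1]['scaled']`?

-100

pivot: rows=sensor, cols=status, min(temp):
status  fail  warn
sensor            
s2         3   -10
s3        -1    10
sort by fail descending:
status  fail  warn
sensor            
s2         3   -10
s3        -1    10
add column fail_times_warn = t['fail'] * t['warn']:
status  fail  warn  fail_times_warn
sensor                             
s2         3   -10              -30
s3        -1    10              -10
add column scaled = t['fail_times_warn'] * t['warn']:
status  fail  warn  fail_times_warn  scaled
sensor                                     
s2         3   -10              -30     300
s3        -1    10              -10    -100
Finally, value at position 1, column 'scaled' = -100.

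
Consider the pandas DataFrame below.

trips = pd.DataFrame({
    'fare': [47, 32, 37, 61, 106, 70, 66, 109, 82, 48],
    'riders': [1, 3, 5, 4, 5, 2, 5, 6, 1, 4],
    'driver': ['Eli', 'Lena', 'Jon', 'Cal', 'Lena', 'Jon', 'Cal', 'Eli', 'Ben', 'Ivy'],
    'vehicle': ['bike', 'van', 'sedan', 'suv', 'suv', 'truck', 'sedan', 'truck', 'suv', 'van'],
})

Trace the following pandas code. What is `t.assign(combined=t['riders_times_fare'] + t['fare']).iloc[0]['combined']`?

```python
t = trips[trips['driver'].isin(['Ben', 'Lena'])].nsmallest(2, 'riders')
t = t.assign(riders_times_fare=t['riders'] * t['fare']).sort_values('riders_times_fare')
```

164

filter rows where driver in ['Ben', 'Lena']:
   fare  riders driver vehicle
1    32       3   Lena     van
4   106       5   Lena     suv
8    82       1    Ben     suv
take 2 rows with smallest riders:
   fare  riders driver vehicle
8    82       1    Ben     suv
1    32       3   Lena     van
add column riders_times_fare = t['riders'] * t['fare']:
   fare  riders driver vehicle  riders_times_fare
8    82       1    Ben     suv                 82
1    32       3   Lena     van                 96
sort by riders_times_fare:
   fare  riders driver vehicle  riders_times_fare
8    82       1    Ben     suv                 82
1    32       3   Lena     van                 96
add column combined = t['riders_times_fare'] + t['fare']:
   fare  riders driver vehicle  riders_times_fare  combined
8    82       1    Ben     suv                 82       164
1    32       3   Lena     van                 96       128
value at position 0, column 'combined' → 164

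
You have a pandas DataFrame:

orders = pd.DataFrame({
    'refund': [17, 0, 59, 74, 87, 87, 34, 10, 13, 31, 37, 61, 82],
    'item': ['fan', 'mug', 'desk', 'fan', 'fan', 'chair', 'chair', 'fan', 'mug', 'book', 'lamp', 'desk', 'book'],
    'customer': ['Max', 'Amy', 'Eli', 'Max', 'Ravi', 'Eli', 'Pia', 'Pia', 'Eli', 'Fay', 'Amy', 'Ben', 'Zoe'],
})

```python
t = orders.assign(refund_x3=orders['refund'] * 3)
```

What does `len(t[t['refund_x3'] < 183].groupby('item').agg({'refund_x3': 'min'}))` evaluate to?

6

add column refund_x3 = orders['refund'] * 3:
    refund   item customer  refund_x3
0       17    fan      Max         51
1        0    mug      Amy          0
2       59   desk      Eli        177
3       74    fan      Max        222
4       87    fan     Ravi        261
5       87  chair      Eli        261
6       34  chair      Pia        102
7       10    fan      Pia         30
8       13    mug      Eli         39
9       31   book      Fay         93
10      37   lamp      Amy        111
11      61   desk      Ben        183
12      82   book      Zoe        246
filter rows where refund_x3 < 183:
    refund   item customer  refund_x3
0       17    fan      Max         51
1        0    mug      Amy          0
2       59   desk      Eli        177
6       34  chair      Pia        102
7       10    fan      Pia         30
8       13    mug      Eli         39
9       31   book      Fay         93
10      37   lamp      Amy        111
group by item, min of refund_x3:
       refund_x3
item            
book          93
chair        102
desk         177
fan           30
lamp         111
mug            0
Finally, number of rows = 6.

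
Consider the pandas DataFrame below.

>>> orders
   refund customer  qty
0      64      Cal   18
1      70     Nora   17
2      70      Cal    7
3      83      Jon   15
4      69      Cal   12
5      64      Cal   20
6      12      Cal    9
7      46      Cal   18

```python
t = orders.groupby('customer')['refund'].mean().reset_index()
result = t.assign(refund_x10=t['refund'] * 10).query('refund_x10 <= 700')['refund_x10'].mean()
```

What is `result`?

620.833333333

group by customer, mean of refund:
customer
Cal     54.166667
Jon     83.000000
Nora    70.000000
Name: refund, dtype: float64
reset_index():
  customer     refund
0      Cal  54.166667
1      Jon  83.000000
2     Nora  70.000000
add column refund_x10 = t['refund'] * 10:
  customer     refund  refund_x10
0      Cal  54.166667  541.666667
1      Jon  83.000000  830.000000
2     Nora  70.000000  700.000000
filter rows where refund_x10 <= 700:
  customer     refund  refund_x10
0      Cal  54.166667  541.666667
2     Nora  70.000000  700.000000
Hence 620.833333333.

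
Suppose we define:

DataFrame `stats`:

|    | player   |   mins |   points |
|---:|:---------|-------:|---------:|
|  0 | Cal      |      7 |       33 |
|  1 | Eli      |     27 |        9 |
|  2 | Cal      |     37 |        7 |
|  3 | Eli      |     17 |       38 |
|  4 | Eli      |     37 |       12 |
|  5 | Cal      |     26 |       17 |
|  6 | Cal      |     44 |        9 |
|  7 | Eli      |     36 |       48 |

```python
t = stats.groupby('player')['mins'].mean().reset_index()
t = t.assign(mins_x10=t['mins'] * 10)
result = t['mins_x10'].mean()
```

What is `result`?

group by player, mean of mins:
player
Cal    28.50
Eli    29.25
Name: mins, dtype: float64
reset_index():
  player   mins
0    Cal  28.50
1    Eli  29.25
add column mins_x10 = t['mins'] * 10:
  player   mins  mins_x10
0    Cal  28.50     285.0
1    Eli  29.25     292.5
mean of column 'mins_x10' → 288.75

288.75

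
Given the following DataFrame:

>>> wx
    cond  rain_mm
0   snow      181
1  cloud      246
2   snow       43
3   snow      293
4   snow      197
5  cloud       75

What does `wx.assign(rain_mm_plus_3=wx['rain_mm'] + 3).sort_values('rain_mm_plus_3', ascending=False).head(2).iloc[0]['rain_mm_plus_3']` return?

296

add column rain_mm_plus_3 = wx['rain_mm'] + 3:
    cond  rain_mm  rain_mm_plus_3
0   snow      181             184
1  cloud      246             249
2   snow       43              46
3   snow      293             296
4   snow      197             200
5  cloud       75              78
sort by rain_mm_plus_3 descending:
    cond  rain_mm  rain_mm_plus_3
3   snow      293             296
1  cloud      246             249
4   snow      197             200
0   snow      181             184
5  cloud       75              78
2   snow       43              46
take first 2 rows:
    cond  rain_mm  rain_mm_plus_3
3   snow      293             296
1  cloud      246             249
The value at position 0, column 'rain_mm_plus_3' is 296.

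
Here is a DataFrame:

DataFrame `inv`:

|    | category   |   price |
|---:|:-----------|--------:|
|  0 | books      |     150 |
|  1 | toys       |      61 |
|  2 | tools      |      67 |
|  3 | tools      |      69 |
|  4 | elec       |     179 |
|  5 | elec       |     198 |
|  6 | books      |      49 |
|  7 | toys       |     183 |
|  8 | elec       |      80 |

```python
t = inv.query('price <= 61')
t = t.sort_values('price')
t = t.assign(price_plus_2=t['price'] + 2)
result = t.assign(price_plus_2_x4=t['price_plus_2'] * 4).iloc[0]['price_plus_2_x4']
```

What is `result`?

filter rows where price <= 61:
  category  price
1     toys     61
6    books     49
sort by price:
  category  price
6    books     49
1     toys     61
add column price_plus_2 = t['price'] + 2:
  category  price  price_plus_2
6    books     49            51
1     toys     61            63
add column price_plus_2_x4 = t['price_plus_2'] * 4:
  category  price  price_plus_2  price_plus_2_x4
6    books     49            51              204
1     toys     61            63              252

204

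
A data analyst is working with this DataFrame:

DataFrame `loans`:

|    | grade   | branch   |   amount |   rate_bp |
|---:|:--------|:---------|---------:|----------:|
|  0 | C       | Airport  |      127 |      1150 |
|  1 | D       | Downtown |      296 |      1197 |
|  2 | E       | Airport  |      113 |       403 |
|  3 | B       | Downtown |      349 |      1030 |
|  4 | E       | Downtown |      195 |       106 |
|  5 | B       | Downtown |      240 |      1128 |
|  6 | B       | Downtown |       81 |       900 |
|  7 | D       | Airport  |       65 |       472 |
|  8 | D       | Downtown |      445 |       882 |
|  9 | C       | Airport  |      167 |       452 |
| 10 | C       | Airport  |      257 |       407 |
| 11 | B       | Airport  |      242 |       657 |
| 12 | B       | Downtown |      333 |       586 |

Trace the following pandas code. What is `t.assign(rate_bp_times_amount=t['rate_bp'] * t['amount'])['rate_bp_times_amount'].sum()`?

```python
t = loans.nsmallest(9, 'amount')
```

925636

take 9 rows with smallest amount:
   grade    branch  amount  rate_bp
7      D   Airport      65      472
6      B  Downtown      81      900
2      E   Airport     113      403
0      C   Airport     127     1150
9      C   Airport     167      452
4      E  Downtown     195      106
5      B  Downtown     240     1128
11     B   Airport     242      657
10     C   Airport     257      407
add column rate_bp_times_amount = t['rate_bp'] * t['amount']:
   grade    branch  amount  rate_bp  rate_bp_times_amount
7      D   Airport      65      472                 30680
6      B  Downtown      81      900                 72900
2      E   Airport     113      403                 45539
0      C   Airport     127     1150                146050
9      C   Airport     167      452                 75484
4      E  Downtown     195      106                 20670
5      B  Downtown     240     1128                270720
11     B   Airport     242      657                158994
10     C   Airport     257      407                104599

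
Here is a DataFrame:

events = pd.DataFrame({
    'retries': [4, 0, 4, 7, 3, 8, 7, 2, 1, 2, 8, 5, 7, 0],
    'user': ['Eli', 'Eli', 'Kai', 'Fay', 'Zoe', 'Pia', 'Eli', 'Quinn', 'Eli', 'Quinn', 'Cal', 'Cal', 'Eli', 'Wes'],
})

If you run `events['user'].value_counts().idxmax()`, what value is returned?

Eli

value_counts of user:
user
Eli      5
Quinn    2
Cal      2
Kai      1
Fay      1
Zoe      1
Pia      1
Wes      1
Name: count, dtype: int64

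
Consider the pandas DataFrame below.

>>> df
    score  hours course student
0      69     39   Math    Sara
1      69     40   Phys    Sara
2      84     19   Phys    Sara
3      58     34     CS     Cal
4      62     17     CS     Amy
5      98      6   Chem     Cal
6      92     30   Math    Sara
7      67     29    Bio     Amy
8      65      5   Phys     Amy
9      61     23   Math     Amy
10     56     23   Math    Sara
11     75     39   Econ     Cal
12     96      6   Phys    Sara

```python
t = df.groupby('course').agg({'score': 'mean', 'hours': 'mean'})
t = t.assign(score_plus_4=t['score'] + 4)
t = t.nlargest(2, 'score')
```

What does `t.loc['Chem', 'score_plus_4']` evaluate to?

102.0

group by course: mean(score), mean(hours):
        score  hours
course              
Bio      67.0  29.00
CS       60.0  25.50
Chem     98.0   6.00
Econ     75.0  39.00
Math     69.5  28.75
Phys     78.5  17.50
add column score_plus_4 = t['score'] + 4:
        score  hours  score_plus_4
course                            
Bio      67.0  29.00          71.0
CS       60.0  25.50          64.0
Chem     98.0   6.00         102.0
Econ     75.0  39.00          79.0
Math     69.5  28.75          73.5
Phys     78.5  17.50          82.5
take 2 rows with largest score:
        score  hours  score_plus_4
course                            
Chem     98.0    6.0         102.0
Phys     78.5   17.5          82.5
The value at row 'Chem', column 'score_plus_4' is 102.0.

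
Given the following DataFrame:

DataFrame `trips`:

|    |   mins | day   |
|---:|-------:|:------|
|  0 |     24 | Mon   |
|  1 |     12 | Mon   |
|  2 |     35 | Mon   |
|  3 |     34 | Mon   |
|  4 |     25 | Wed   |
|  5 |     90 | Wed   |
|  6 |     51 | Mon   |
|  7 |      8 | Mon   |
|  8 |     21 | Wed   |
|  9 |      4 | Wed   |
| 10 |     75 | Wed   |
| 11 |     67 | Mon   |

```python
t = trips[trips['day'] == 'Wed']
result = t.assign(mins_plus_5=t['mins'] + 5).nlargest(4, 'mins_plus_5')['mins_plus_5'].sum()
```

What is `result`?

231

filter rows where day == 'Wed':
    mins  day
4     25  Wed
5     90  Wed
8     21  Wed
9      4  Wed
10    75  Wed
add column mins_plus_5 = t['mins'] + 5:
    mins  day  mins_plus_5
4     25  Wed           30
5     90  Wed           95
8     21  Wed           26
9      4  Wed            9
10    75  Wed           80
take 4 rows with largest mins_plus_5:
    mins  day  mins_plus_5
5     90  Wed           95
10    75  Wed           80
4     25  Wed           30
8     21  Wed           26
So sum() = 231.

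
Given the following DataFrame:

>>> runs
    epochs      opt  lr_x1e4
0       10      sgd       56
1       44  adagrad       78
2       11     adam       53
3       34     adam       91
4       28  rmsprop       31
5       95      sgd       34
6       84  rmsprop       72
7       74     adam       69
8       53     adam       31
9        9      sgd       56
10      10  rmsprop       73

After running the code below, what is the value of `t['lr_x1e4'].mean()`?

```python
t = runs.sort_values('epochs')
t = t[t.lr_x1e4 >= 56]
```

sort by epochs:
    epochs      opt  lr_x1e4
9        9      sgd       56
0       10      sgd       56
10      10  rmsprop       73
2       11     adam       53
4       28  rmsprop       31
3       34     adam       91
1       44  adagrad       78
8       53     adam       31
7       74     adam       69
6       84  rmsprop       72
5       95      sgd       34
filter rows where lr_x1e4 >= 56:
    epochs      opt  lr_x1e4
9        9      sgd       56
0       10      sgd       56
10      10  rmsprop       73
3       34     adam       91
1       44  adagrad       78
7       74     adam       69
6       84  rmsprop       72
mean of column 'lr_x1e4' → 70.7142857143

70.7142857143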